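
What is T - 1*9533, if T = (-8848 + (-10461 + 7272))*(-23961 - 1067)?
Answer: 301252503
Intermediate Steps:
T = 301262036 (T = (-8848 - 3189)*(-25028) = -12037*(-25028) = 301262036)
T - 1*9533 = 301262036 - 1*9533 = 301262036 - 9533 = 301252503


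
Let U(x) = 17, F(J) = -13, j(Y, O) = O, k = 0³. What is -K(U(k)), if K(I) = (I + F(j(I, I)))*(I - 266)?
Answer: 996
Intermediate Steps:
k = 0
K(I) = (-266 + I)*(-13 + I) (K(I) = (I - 13)*(I - 266) = (-13 + I)*(-266 + I) = (-266 + I)*(-13 + I))
-K(U(k)) = -(3458 + 17² - 279*17) = -(3458 + 289 - 4743) = -1*(-996) = 996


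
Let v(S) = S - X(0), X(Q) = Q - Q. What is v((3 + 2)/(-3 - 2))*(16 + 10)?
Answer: -26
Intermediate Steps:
X(Q) = 0
v(S) = S (v(S) = S - 1*0 = S + 0 = S)
v((3 + 2)/(-3 - 2))*(16 + 10) = ((3 + 2)/(-3 - 2))*(16 + 10) = (5/(-5))*26 = (5*(-⅕))*26 = -1*26 = -26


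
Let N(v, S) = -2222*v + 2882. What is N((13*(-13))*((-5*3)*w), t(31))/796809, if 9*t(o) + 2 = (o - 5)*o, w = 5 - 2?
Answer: -16895428/796809 ≈ -21.204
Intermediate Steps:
w = 3
t(o) = -2/9 + o*(-5 + o)/9 (t(o) = -2/9 + ((o - 5)*o)/9 = -2/9 + ((-5 + o)*o)/9 = -2/9 + (o*(-5 + o))/9 = -2/9 + o*(-5 + o)/9)
N(v, S) = 2882 - 2222*v
N((13*(-13))*((-5*3)*w), t(31))/796809 = (2882 - 2222*13*(-13)*-5*3*3)/796809 = (2882 - (-375518)*(-15*3))*(1/796809) = (2882 - (-375518)*(-45))*(1/796809) = (2882 - 2222*7605)*(1/796809) = (2882 - 16898310)*(1/796809) = -16895428*1/796809 = -16895428/796809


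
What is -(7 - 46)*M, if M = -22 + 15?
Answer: -273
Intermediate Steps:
M = -7
-(7 - 46)*M = -(7 - 46)*(-7) = -(-39)*(-7) = -1*273 = -273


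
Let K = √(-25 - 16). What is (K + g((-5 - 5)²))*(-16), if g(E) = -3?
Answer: 48 - 16*I*√41 ≈ 48.0 - 102.45*I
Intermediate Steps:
K = I*√41 (K = √(-41) = I*√41 ≈ 6.4031*I)
(K + g((-5 - 5)²))*(-16) = (I*√41 - 3)*(-16) = (-3 + I*√41)*(-16) = 48 - 16*I*√41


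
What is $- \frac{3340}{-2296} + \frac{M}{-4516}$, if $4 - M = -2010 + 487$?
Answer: $\frac{1447181}{1296092} \approx 1.1166$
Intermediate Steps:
$M = 1527$ ($M = 4 - \left(-2010 + 487\right) = 4 - -1523 = 4 + 1523 = 1527$)
$- \frac{3340}{-2296} + \frac{M}{-4516} = - \frac{3340}{-2296} + \frac{1527}{-4516} = \left(-3340\right) \left(- \frac{1}{2296}\right) + 1527 \left(- \frac{1}{4516}\right) = \frac{835}{574} - \frac{1527}{4516} = \frac{1447181}{1296092}$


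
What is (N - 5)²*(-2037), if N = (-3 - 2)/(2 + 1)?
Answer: -271600/3 ≈ -90533.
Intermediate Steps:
N = -5/3 ≈ -1.6667
(N - 5)²*(-2037) = (-5/3 - 5)²*(-2037) = (-20/3)²*(-2037) = (400/9)*(-2037) = -271600/3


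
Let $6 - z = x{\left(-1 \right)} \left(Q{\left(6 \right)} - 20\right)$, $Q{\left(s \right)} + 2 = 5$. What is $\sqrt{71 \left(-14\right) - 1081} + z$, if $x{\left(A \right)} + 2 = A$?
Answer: $-45 + 5 i \sqrt{83} \approx -45.0 + 45.552 i$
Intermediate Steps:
$x{\left(A \right)} = -2 + A$
$Q{\left(s \right)} = 3$ ($Q{\left(s \right)} = -2 + 5 = 3$)
$z = -45$ ($z = 6 - \left(-2 - 1\right) \left(3 - 20\right) = 6 - \left(-3\right) \left(-17\right) = 6 - 51 = -45$)
$\sqrt{71 \left(-14\right) - 1081} + z = \sqrt{71 \left(-14\right) - 1081} - 45 = \sqrt{-994 - 1081} - 45 = \sqrt{-2075} - 45 = 5 i \sqrt{83} - 45 = -45 + 5 i \sqrt{83}$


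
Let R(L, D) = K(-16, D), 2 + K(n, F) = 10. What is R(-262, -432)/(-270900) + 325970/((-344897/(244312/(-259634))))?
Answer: 1279860078386/1439148016575 ≈ 0.88932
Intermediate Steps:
K(n, F) = 8 (K(n, F) = -2 + 10 = 8)
R(L, D) = 8
R(-262, -432)/(-270900) + 325970/((-344897/(244312/(-259634)))) = 8/(-270900) + 325970/((-344897/(244312/(-259634)))) = 8*(-1/270900) + 325970/((-344897/(244312*(-1/259634)))) = -2/67725 + 325970/((-344897/(-122156/129817))) = -2/67725 + 325970/((-344897*(-129817/122156))) = -2/67725 + 325970/(44773493849/122156) = -2/67725 + 325970*(122156/44773493849) = -2/67725 + 39819191320/44773493849 = 1279860078386/1439148016575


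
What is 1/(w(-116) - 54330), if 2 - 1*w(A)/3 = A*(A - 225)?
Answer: -1/172992 ≈ -5.7806e-6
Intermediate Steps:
w(A) = 6 - 3*A*(-225 + A) (w(A) = 6 - 3*A*(A - 225) = 6 - 3*A*(-225 + A))
1/(w(-116) - 54330) = 1/((6 - 3*(-116)² + 675*(-116)) - 54330) = 1/((6 - 3*13456 - 78300) - 54330) = 1/((6 - 40368 - 78300) - 54330) = 1/(-118662 - 54330) = 1/(-172992) = -1/172992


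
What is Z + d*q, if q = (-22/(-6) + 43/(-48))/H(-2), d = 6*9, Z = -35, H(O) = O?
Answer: -1757/16 ≈ -109.81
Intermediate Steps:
d = 54
q = -133/96 (q = (-22/(-6) + 43/(-48))/(-2) = (-22*(-1/6) + 43*(-1/48))*(-1/2) = (11/3 - 43/48)*(-1/2) = (133/48)*(-1/2) = -133/96 ≈ -1.3854)
Z + d*q = -35 + 54*(-133/96) = -35 - 1197/16 = -1757/16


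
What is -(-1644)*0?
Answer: 0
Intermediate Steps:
-(-1644)*0 = -1*0 = 0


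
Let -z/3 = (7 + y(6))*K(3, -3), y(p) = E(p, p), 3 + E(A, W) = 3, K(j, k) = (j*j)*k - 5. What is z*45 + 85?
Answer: 30325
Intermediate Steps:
K(j, k) = -5 + k*j² (K(j, k) = j²*k - 5 = k*j² - 5 = -5 + k*j²)
E(A, W) = 0 (E(A, W) = -3 + 3 = 0)
y(p) = 0
z = 672 (z = -3*(7 + 0)*(-5 - 3*3²) = -21*(-5 - 3*9) = -21*(-5 - 27) = -21*(-32) = -3*(-224) = 672)
z*45 + 85 = 672*45 + 85 = 30240 + 85 = 30325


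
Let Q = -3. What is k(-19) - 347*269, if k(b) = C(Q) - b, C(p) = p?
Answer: -93327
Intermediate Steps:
k(b) = -3 - b
k(-19) - 347*269 = (-3 - 1*(-19)) - 347*269 = (-3 + 19) - 93343 = 16 - 93343 = -93327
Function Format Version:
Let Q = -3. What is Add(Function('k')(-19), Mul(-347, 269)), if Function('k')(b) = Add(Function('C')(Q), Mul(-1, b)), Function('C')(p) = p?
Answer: -93327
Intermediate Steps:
Function('k')(b) = Add(-3, Mul(-1, b))
Add(Function('k')(-19), Mul(-347, 269)) = Add(Add(-3, Mul(-1, -19)), Mul(-347, 269)) = Add(Add(-3, 19), -93343) = Add(16, -93343) = -93327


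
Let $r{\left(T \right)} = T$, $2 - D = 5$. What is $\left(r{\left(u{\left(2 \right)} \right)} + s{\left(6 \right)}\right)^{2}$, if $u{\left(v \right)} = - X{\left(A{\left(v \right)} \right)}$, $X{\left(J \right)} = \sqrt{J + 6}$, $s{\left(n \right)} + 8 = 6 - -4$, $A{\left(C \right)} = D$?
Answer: $\left(2 - \sqrt{3}\right)^{2} \approx 0.071797$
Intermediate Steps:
$D = -3$ ($D = 2 - 5 = -3$)
$A{\left(C \right)} = -3$
$s{\left(n \right)} = 2$ ($s{\left(n \right)} = -8 + \left(6 - -4\right) = -8 + \left(6 + 4\right) = -8 + 10 = 2$)
$X{\left(J \right)} = \sqrt{6 + J}$
$u{\left(v \right)} = - \sqrt{3}$ ($u{\left(v \right)} = - \sqrt{6 - 3} = - \sqrt{3}$)
$\left(r{\left(u{\left(2 \right)} \right)} + s{\left(6 \right)}\right)^{2} = \left(- \sqrt{3} + 2\right)^{2} = \left(2 - \sqrt{3}\right)^{2}$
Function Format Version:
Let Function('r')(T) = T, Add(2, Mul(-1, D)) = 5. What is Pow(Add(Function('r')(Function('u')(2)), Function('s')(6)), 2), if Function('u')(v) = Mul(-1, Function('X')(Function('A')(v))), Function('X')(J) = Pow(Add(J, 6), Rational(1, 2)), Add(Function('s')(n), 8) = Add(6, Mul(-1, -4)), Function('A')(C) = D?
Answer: Pow(Add(2, Mul(-1, Pow(3, Rational(1, 2)))), 2) ≈ 0.071797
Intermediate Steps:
D = -3 (D = Add(2, Mul(-1, 5)) = Add(2, -5) = -3)
Function('A')(C) = -3
Function('s')(n) = 2 (Function('s')(n) = Add(-8, Add(6, Mul(-1, -4))) = Add(-8, Add(6, 4)) = Add(-8, 10) = 2)
Function('X')(J) = Pow(Add(6, J), Rational(1, 2))
Function('u')(v) = Mul(-1, Pow(3, Rational(1, 2))) (Function('u')(v) = Mul(-1, Pow(Add(6, -3), Rational(1, 2))) = Mul(-1, Pow(3, Rational(1, 2))))
Pow(Add(Function('r')(Function('u')(2)), Function('s')(6)), 2) = Pow(Add(Mul(-1, Pow(3, Rational(1, 2))), 2), 2) = Pow(Add(2, Mul(-1, Pow(3, Rational(1, 2)))), 2)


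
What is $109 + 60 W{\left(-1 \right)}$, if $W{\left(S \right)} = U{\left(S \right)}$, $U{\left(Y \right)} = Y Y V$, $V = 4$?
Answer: $349$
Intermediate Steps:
$U{\left(Y \right)} = 4 Y^{2}$ ($U{\left(Y \right)} = Y Y 4 = Y^{2} \cdot 4 = 4 Y^{2}$)
$W{\left(S \right)} = 4 S^{2}$
$109 + 60 W{\left(-1 \right)} = 109 + 60 \cdot 4 \left(-1\right)^{2} = 109 + 60 \cdot 4 \cdot 1 = 109 + 60 \cdot 4 = 109 + 240 = 349$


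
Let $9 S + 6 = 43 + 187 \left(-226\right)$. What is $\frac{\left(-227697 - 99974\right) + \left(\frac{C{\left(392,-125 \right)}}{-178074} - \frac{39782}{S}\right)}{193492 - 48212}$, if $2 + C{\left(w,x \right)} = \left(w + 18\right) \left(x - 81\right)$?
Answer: $- \frac{68437448696483}{30344047032000} \approx -2.2554$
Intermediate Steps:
$S = - \frac{14075}{3}$ ($S = - \frac{2}{3} + \frac{43 + 187 \left(-226\right)}{9} = - \frac{2}{3} + \frac{43 - 42262}{9} = - \frac{2}{3} + \frac{1}{9} \left(-42219\right) = - \frac{2}{3} - 4691 = - \frac{14075}{3} \approx -4691.7$)
$C{\left(w,x \right)} = -2 + \left(-81 + x\right) \left(18 + w\right)$ ($C{\left(w,x \right)} = -2 + \left(w + 18\right) \left(x - 81\right) = -2 + \left(18 + w\right) \left(-81 + x\right) = -2 + \left(-81 + x\right) \left(18 + w\right)$)
$\frac{\left(-227697 - 99974\right) + \left(\frac{C{\left(392,-125 \right)}}{-178074} - \frac{39782}{S}\right)}{193492 - 48212} = \frac{\left(-227697 - 99974\right) + \left(\frac{-1460 - 31752 + 18 \left(-125\right) + 392 \left(-125\right)}{-178074} - \frac{39782}{- \frac{14075}{3}}\right)}{193492 - 48212} = \frac{\left(-227697 - 99974\right) + \left(\left(-1460 - 31752 - 2250 - 49000\right) \left(- \frac{1}{178074}\right) - - \frac{119346}{14075}\right)}{145280} = \left(-327671 + \left(\left(-84462\right) \left(- \frac{1}{178074}\right) + \frac{119346}{14075}\right)\right) \frac{1}{145280} = \left(-327671 + \left(\frac{14077}{29679} + \frac{119346}{14075}\right)\right) \frac{1}{145280} = \left(-327671 + \frac{3740203709}{417731925}\right) \frac{1}{145280} = \left(- \frac{136874897392966}{417731925}\right) \frac{1}{145280} = - \frac{68437448696483}{30344047032000}$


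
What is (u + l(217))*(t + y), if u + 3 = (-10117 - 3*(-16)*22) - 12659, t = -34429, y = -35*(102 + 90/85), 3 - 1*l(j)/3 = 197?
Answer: 14422702965/17 ≈ 8.4839e+8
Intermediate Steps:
l(j) = -582 (l(j) = 9 - 3*197 = 9 - 591 = -582)
y = -61320/17 (y = -35*(102 + 90*(1/85)) = -35*(102 + 18/17) = -35*1752/17 = -61320/17 ≈ -3607.1)
u = -21723 (u = -3 + ((-10117 - 3*(-16)*22) - 12659) = -3 + ((-10117 + 48*22) - 12659) = -3 + ((-10117 + 1056) - 12659) = -3 + (-9061 - 12659) = -3 - 21720 = -21723)
(u + l(217))*(t + y) = (-21723 - 582)*(-34429 - 61320/17) = -22305*(-646613/17) = 14422702965/17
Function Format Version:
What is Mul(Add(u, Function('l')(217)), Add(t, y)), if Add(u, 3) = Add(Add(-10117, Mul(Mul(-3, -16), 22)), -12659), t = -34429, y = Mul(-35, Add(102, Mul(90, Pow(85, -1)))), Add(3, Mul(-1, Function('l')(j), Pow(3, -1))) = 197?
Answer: Rational(14422702965, 17) ≈ 8.4839e+8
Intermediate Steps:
Function('l')(j) = -582 (Function('l')(j) = Add(9, Mul(-3, 197)) = Add(9, -591) = -582)
y = Rational(-61320, 17) (y = Mul(-35, Add(102, Mul(90, Rational(1, 85)))) = Mul(-35, Add(102, Rational(18, 17))) = Mul(-35, Rational(1752, 17)) = Rational(-61320, 17) ≈ -3607.1)
u = -21723 (u = Add(-3, Add(Add(-10117, Mul(Mul(-3, -16), 22)), -12659)) = Add(-3, Add(Add(-10117, Mul(48, 22)), -12659)) = Add(-3, Add(Add(-10117, 1056), -12659)) = Add(-3, Add(-9061, -12659)) = Add(-3, -21720) = -21723)
Mul(Add(u, Function('l')(217)), Add(t, y)) = Mul(Add(-21723, -582), Add(-34429, Rational(-61320, 17))) = Mul(-22305, Rational(-646613, 17)) = Rational(14422702965, 17)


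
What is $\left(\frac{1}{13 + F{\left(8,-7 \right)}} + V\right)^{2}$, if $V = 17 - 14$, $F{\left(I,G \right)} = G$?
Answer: $\frac{361}{36} \approx 10.028$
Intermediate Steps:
$V = 3$
$\left(\frac{1}{13 + F{\left(8,-7 \right)}} + V\right)^{2} = \left(\frac{1}{13 - 7} + 3\right)^{2} = \left(\frac{1}{6} + 3\right)^{2} = \left(\frac{19}{6}\right)^{2} = \frac{361}{36}$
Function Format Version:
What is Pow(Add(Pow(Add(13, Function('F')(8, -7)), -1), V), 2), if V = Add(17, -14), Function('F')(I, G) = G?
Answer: Rational(361, 36) ≈ 10.028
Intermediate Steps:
V = 3
Pow(Add(Pow(Add(13, Function('F')(8, -7)), -1), V), 2) = Pow(Add(Pow(Add(13, -7), -1), 3), 2) = Pow(Add(Pow(6, -1), 3), 2) = Pow(Add(Rational(1, 6), 3), 2) = Pow(Rational(19, 6), 2) = Rational(361, 36)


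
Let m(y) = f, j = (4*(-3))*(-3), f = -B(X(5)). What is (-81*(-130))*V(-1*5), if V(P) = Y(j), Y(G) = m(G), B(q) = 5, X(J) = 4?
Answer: -52650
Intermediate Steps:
f = -5 (f = -1*5 = -5)
j = 36 (j = -12*(-3) = 36)
m(y) = -5
Y(G) = -5
V(P) = -5
(-81*(-130))*V(-1*5) = -81*(-130)*(-5) = 10530*(-5) = -52650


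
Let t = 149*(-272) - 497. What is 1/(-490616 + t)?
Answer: -1/531641 ≈ -1.8810e-6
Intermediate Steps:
t = -41025 (t = -40528 - 497 = -41025)
1/(-490616 + t) = 1/(-490616 - 41025) = 1/(-531641) = -1/531641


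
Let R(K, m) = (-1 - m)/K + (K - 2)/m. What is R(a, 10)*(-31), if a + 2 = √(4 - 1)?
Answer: -3348/5 - 3441*√3/10 ≈ -1265.6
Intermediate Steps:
a = -2 + √3 (a = -2 + √(4 - 1) = -2 + √3 ≈ -0.26795)
R(K, m) = (-1 - m)/K + (-2 + K)/m
R(a, 10)*(-31) = (((-2 + √3)*(-2 + (-2 + √3)) - 1*10*(1 + 10))/(-2 + √3*10))*(-31) = ((⅒)*((-2 + √3)*(-4 + √3) - 1*10*11)/(-2 + √3))*(-31) = ((⅒)*((-4 + √3)*(-2 + √3) - 110)/(-2 + √3))*(-31) = ((⅒)*(-110 + (-4 + √3)*(-2 + √3))/(-2 + √3))*(-31) = ((-110 + (-4 + √3)*(-2 + √3))/(10*(-2 + √3)))*(-31) = -31*(-110 + (-4 + √3)*(-2 + √3))/(10*(-2 + √3))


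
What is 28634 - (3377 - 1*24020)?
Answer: 49277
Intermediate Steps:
28634 - (3377 - 1*24020) = 28634 - (3377 - 24020) = 28634 - 1*(-20643) = 28634 + 20643 = 49277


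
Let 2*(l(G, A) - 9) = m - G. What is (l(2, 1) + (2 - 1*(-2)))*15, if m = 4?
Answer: 210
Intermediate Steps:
l(G, A) = 11 - G/2 (l(G, A) = 9 + (4 - G)/2 = 9 + (2 - G/2) = 11 - G/2)
(l(2, 1) + (2 - 1*(-2)))*15 = ((11 - 1/2*2) + (2 - 1*(-2)))*15 = ((11 - 1) + (2 + 2))*15 = (10 + 4)*15 = 14*15 = 210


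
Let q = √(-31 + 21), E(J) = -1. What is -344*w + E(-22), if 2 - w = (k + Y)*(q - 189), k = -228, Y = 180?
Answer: 3120079 - 16512*I*√10 ≈ 3.1201e+6 - 52216.0*I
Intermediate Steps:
q = I*√10 (q = √(-10) = I*√10 ≈ 3.1623*I)
w = -9070 + 48*I*√10 (w = 2 - (-228 + 180)*(I*√10 - 189) = 2 - (-48)*(-189 + I*√10) = 2 - (9072 - 48*I*√10) = 2 + (-9072 + 48*I*√10) = -9070 + 48*I*√10 ≈ -9070.0 + 151.79*I)
-344*w + E(-22) = -344*(-9070 + 48*I*√10) - 1 = (3120080 - 16512*I*√10) - 1 = 3120079 - 16512*I*√10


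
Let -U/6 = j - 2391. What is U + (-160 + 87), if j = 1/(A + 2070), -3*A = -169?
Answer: 91047449/6379 ≈ 14273.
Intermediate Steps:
A = 169/3 (A = -1/3*(-169) = 169/3 ≈ 56.333)
j = 3/6379 (j = 1/(169/3 + 2070) = 1/(6379/3) = 3/6379 ≈ 0.00047029)
U = 91513116/6379 (U = -6*(3/6379 - 2391) = -6*(-15252186/6379) = 91513116/6379 ≈ 14346.)
U + (-160 + 87) = 91513116/6379 + (-160 + 87) = 91513116/6379 - 73 = 91047449/6379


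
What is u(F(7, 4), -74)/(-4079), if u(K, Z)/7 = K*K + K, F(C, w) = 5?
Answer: -210/4079 ≈ -0.051483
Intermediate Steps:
u(K, Z) = 7*K + 7*K² (u(K, Z) = 7*(K*K + K) = 7*(K² + K) = 7*(K + K²) = 7*K + 7*K²)
u(F(7, 4), -74)/(-4079) = (7*5*(1 + 5))/(-4079) = (7*5*6)*(-1/4079) = 210*(-1/4079) = -210/4079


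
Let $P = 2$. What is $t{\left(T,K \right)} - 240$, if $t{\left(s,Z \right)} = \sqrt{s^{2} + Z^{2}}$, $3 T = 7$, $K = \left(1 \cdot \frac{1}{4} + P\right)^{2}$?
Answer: $-240 + \frac{\sqrt{71593}}{48} \approx -234.43$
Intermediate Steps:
$K = \frac{81}{16}$ ($K = \left(1 \cdot \frac{1}{4} + 2\right)^{2} = \left(\frac{1}{4} + 2\right)^{2} = \left(\frac{9}{4}\right)^{2} = \frac{81}{16} \approx 5.0625$)
$T = \frac{7}{3}$ ($T = \frac{1}{3} \cdot 7 = \frac{7}{3} \approx 2.3333$)
$t{\left(s,Z \right)} = \sqrt{Z^{2} + s^{2}}$
$t{\left(T,K \right)} - 240 = \sqrt{\left(\frac{81}{16}\right)^{2} + \left(\frac{7}{3}\right)^{2}} - 240 = \sqrt{\frac{6561}{256} + \frac{49}{9}} - 240 = \sqrt{\frac{71593}{2304}} - 240 = \frac{\sqrt{71593}}{48} - 240 = -240 + \frac{\sqrt{71593}}{48}$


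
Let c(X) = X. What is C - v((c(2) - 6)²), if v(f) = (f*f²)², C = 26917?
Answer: -16750299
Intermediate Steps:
v(f) = f⁶ (v(f) = (f³)² = f⁶)
C - v((c(2) - 6)²) = 26917 - ((2 - 6)²)⁶ = 26917 - ((-4)²)⁶ = 26917 - 1*16⁶ = 26917 - 1*16777216 = 26917 - 16777216 = -16750299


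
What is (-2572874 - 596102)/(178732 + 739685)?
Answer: -3168976/918417 ≈ -3.4505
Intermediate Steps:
(-2572874 - 596102)/(178732 + 739685) = -3168976/918417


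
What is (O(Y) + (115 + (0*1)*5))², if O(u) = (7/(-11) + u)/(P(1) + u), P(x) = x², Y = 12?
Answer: 274564900/20449 ≈ 13427.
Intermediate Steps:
O(u) = (-7/11 + u)/(1 + u) (O(u) = (7/(-11) + u)/(1² + u) = (7*(-1/11) + u)/(1 + u) = (-7/11 + u)/(1 + u))
(O(Y) + (115 + (0*1)*5))² = ((-7/11 + 12)/(1 + 12) + (115 + (0*1)*5))² = ((125/11)/13 + (115 + 0*5))² = ((1/13)*(125/11) + (115 + 0))² = (125/143 + 115)² = (16570/143)² = 274564900/20449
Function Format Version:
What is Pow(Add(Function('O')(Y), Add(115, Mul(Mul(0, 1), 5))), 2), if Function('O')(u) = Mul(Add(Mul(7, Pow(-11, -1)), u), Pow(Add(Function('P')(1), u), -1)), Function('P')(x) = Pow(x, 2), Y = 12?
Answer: Rational(274564900, 20449) ≈ 13427.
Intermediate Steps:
Function('O')(u) = Mul(Pow(Add(1, u), -1), Add(Rational(-7, 11), u)) (Function('O')(u) = Mul(Add(Mul(7, Pow(-11, -1)), u), Pow(Add(Pow(1, 2), u), -1)) = Mul(Add(Mul(7, Rational(-1, 11)), u), Pow(Add(1, u), -1)) = Mul(Add(Rational(-7, 11), u), Pow(Add(1, u), -1)) = Mul(Pow(Add(1, u), -1), Add(Rational(-7, 11), u)))
Pow(Add(Function('O')(Y), Add(115, Mul(Mul(0, 1), 5))), 2) = Pow(Add(Mul(Pow(Add(1, 12), -1), Add(Rational(-7, 11), 12)), Add(115, Mul(Mul(0, 1), 5))), 2) = Pow(Add(Mul(Pow(13, -1), Rational(125, 11)), Add(115, Mul(0, 5))), 2) = Pow(Add(Mul(Rational(1, 13), Rational(125, 11)), Add(115, 0)), 2) = Pow(Add(Rational(125, 143), 115), 2) = Pow(Rational(16570, 143), 2) = Rational(274564900, 20449)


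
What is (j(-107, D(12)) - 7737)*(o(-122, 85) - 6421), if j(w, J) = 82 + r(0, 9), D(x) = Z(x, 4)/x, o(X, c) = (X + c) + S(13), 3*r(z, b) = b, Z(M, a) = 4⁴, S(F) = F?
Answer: 49317140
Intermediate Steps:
Z(M, a) = 256
r(z, b) = b/3
o(X, c) = 13 + X + c (o(X, c) = (X + c) + 13 = 13 + X + c)
D(x) = 256/x
j(w, J) = 85 (j(w, J) = 82 + (⅓)*9 = 82 + 3 = 85)
(j(-107, D(12)) - 7737)*(o(-122, 85) - 6421) = (85 - 7737)*((13 - 122 + 85) - 6421) = -7652*(-24 - 6421) = -7652*(-6445) = 49317140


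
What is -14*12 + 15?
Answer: -153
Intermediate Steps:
-14*12 + 15 = -168 + 15 = -153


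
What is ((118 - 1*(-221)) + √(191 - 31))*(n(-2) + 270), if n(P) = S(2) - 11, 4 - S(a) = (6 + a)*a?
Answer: 83733 + 988*√10 ≈ 86857.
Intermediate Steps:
S(a) = 4 - a*(6 + a) (S(a) = 4 - (6 + a)*a = 4 - a*(6 + a))
n(P) = -23 (n(P) = (4 - 1*2² - 6*2) - 11 = (4 - 1*4 - 12) - 11 = (4 - 4 - 12) - 11 = -12 - 11 = -23)
((118 - 1*(-221)) + √(191 - 31))*(n(-2) + 270) = ((118 - 1*(-221)) + √(191 - 31))*(-23 + 270) = ((118 + 221) + √160)*247 = (339 + 4*√10)*247 = 83733 + 988*√10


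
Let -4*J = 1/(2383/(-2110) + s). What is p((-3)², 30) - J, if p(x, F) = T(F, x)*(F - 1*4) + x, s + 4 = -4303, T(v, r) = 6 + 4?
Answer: 4890501259/18180306 ≈ 269.00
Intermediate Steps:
T(v, r) = 10
s = -4307 (s = -4 - 4303 = -4307)
J = 1055/18180306 (J = -1/(4*(2383/(-2110) - 4307)) = -1/(4*(2383*(-1/2110) - 4307)) = -1/(4*(-2383/2110 - 4307)) = -1/(4*(-9090153/2110)) = -¼*(-2110/9090153) = 1055/18180306 ≈ 5.8030e-5)
p(x, F) = -40 + x + 10*F (p(x, F) = 10*(F - 1*4) + x = 10*(F - 4) + x = 10*(-4 + F) + x = (-40 + 10*F) + x = -40 + x + 10*F)
p((-3)², 30) - J = (-40 + (-3)² + 10*30) - 1*1055/18180306 = (-40 + 9 + 300) - 1055/18180306 = 269 - 1055/18180306 = 4890501259/18180306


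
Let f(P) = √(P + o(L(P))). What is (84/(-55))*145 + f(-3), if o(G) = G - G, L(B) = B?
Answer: -2436/11 + I*√3 ≈ -221.45 + 1.732*I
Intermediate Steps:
o(G) = 0
f(P) = √P (f(P) = √(P + 0) = √P)
(84/(-55))*145 + f(-3) = (84/(-55))*145 + √(-3) = (84*(-1/55))*145 + I*√3 = -84/55*145 + I*√3 = -2436/11 + I*√3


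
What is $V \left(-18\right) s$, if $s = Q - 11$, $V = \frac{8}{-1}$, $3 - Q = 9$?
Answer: $-2448$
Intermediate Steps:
$Q = -6$ ($Q = 3 - 9 = -6$)
$V = -8$ ($V = 8 \left(-1\right) = -8$)
$s = -17$ ($s = -6 - 11 = -17$)
$V \left(-18\right) s = \left(-8\right) \left(-18\right) \left(-17\right) = 144 \left(-17\right) = -2448$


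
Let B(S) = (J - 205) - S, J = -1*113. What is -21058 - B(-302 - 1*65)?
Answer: -21107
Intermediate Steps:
J = -113
B(S) = -318 - S (B(S) = (-113 - 205) - S = -318 - S)
-21058 - B(-302 - 1*65) = -21058 - (-318 - (-302 - 1*65)) = -21058 - (-318 - (-302 - 65)) = -21058 - (-318 - 1*(-367)) = -21058 - (-318 + 367) = -21058 - 1*49 = -21058 - 49 = -21107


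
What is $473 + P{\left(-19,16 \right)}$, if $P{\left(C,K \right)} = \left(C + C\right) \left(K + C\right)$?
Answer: $587$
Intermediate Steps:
$P{\left(C,K \right)} = 2 C \left(C + K\right)$
$473 + P{\left(-19,16 \right)} = 473 + 2 \left(-19\right) \left(-19 + 16\right) = 473 + 2 \left(-19\right) \left(-3\right) = 473 + 114 = 587$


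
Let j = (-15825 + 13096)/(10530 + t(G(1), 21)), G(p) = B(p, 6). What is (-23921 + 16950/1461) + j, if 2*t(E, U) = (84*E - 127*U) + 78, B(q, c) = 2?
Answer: -217032881449/9077193 ≈ -23910.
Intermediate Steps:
G(p) = 2
t(E, U) = 39 + 42*E - 127*U/2 (t(E, U) = ((84*E - 127*U) + 78)/2 = ((-127*U + 84*E) + 78)/2 = (78 - 127*U + 84*E)/2 = 39 + 42*E - 127*U/2)
j = -5458/18639 (j = (-15825 + 13096)/(10530 + (39 + 42*2 - 127/2*21)) = -2729/(10530 + (39 + 84 - 2667/2)) = -2729/(10530 - 2421/2) = -2729/18639/2 = -2729*2/18639 = -5458/18639 ≈ -0.29283)
(-23921 + 16950/1461) + j = (-23921 + 16950/1461) - 5458/18639 = (-23921 + 16950*(1/1461)) - 5458/18639 = (-23921 + 5650/487) - 5458/18639 = -11643877/487 - 5458/18639 = -217032881449/9077193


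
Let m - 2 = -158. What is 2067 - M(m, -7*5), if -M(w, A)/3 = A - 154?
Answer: 1500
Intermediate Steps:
m = -156 (m = 2 - 158 = -156)
M(w, A) = 462 - 3*A (M(w, A) = -3*(A - 154) = -3*(-154 + A) = 462 - 3*A)
2067 - M(m, -7*5) = 2067 - (462 - (-21)*5) = 2067 - (462 - 3*(-35)) = 2067 - (462 + 105) = 2067 - 1*567 = 2067 - 567 = 1500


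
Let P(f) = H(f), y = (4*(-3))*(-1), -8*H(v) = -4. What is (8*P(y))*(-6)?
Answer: -24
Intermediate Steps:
H(v) = 1/2 (H(v) = -1/8*(-4) = 1/2)
y = 12 (y = -12*(-1) = 12)
P(f) = 1/2
(8*P(y))*(-6) = (8*(1/2))*(-6) = 4*(-6) = -24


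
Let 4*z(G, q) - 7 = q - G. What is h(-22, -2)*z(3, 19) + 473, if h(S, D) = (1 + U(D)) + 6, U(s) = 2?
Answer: 2099/4 ≈ 524.75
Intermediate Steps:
z(G, q) = 7/4 - G/4 + q/4 (z(G, q) = 7/4 + (q - G)/4 = 7/4 + (-G/4 + q/4) = 7/4 - G/4 + q/4)
h(S, D) = 9 (h(S, D) = (1 + 2) + 6 = 3 + 6 = 9)
h(-22, -2)*z(3, 19) + 473 = 9*(7/4 - 1/4*3 + (1/4)*19) + 473 = 9*(7/4 - 3/4 + 19/4) + 473 = 9*(23/4) + 473 = 207/4 + 473 = 2099/4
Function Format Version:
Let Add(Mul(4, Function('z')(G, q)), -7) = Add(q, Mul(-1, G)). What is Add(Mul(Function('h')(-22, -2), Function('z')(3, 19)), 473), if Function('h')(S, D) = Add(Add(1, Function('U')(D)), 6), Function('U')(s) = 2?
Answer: Rational(2099, 4) ≈ 524.75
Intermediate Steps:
Function('z')(G, q) = Add(Rational(7, 4), Mul(Rational(-1, 4), G), Mul(Rational(1, 4), q)) (Function('z')(G, q) = Add(Rational(7, 4), Mul(Rational(1, 4), Add(q, Mul(-1, G)))) = Add(Rational(7, 4), Add(Mul(Rational(-1, 4), G), Mul(Rational(1, 4), q))) = Add(Rational(7, 4), Mul(Rational(-1, 4), G), Mul(Rational(1, 4), q)))
Function('h')(S, D) = 9 (Function('h')(S, D) = Add(Add(1, 2), 6) = Add(3, 6) = 9)
Add(Mul(Function('h')(-22, -2), Function('z')(3, 19)), 473) = Add(Mul(9, Add(Rational(7, 4), Mul(Rational(-1, 4), 3), Mul(Rational(1, 4), 19))), 473) = Add(Mul(9, Add(Rational(7, 4), Rational(-3, 4), Rational(19, 4))), 473) = Add(Mul(9, Rational(23, 4)), 473) = Add(Rational(207, 4), 473) = Rational(2099, 4)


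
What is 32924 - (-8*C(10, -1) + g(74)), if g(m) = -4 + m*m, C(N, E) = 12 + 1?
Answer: 27556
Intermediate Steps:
C(N, E) = 13
g(m) = -4 + m²
32924 - (-8*C(10, -1) + g(74)) = 32924 - (-8*13 + (-4 + 74²)) = 32924 - (-104 + (-4 + 5476)) = 32924 - (-104 + 5472) = 32924 - 1*5368 = 32924 - 5368 = 27556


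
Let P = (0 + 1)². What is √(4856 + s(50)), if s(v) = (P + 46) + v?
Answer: √4953 ≈ 70.378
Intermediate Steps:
P = 1 (P = 1² = 1)
s(v) = 47 + v (s(v) = (1 + 46) + v = 47 + v)
√(4856 + s(50)) = √(4856 + (47 + 50)) = √(4856 + 97) = √4953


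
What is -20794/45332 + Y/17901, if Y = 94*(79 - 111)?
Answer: -254296025/405744066 ≈ -0.62674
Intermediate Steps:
Y = -3008 (Y = 94*(-32) = -3008)
-20794/45332 + Y/17901 = -20794/45332 - 3008/17901 = -20794*1/45332 - 3008*1/17901 = -10397/22666 - 3008/17901 = -254296025/405744066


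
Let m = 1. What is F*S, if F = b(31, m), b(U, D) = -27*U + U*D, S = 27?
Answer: -21762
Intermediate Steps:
b(U, D) = -27*U + D*U
F = -806 (F = 31*(-27 + 1) = 31*(-26) = -806)
F*S = -806*27 = -21762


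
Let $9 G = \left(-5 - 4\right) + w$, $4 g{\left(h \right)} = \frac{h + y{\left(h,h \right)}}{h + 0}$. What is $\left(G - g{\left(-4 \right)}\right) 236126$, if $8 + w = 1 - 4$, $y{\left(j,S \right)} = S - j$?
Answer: $- \frac{10507607}{18} \approx -5.8376 \cdot 10^{5}$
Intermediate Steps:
$w = -11$ ($w = -8 + \left(1 - 4\right) = -8 - 3 = -11$)
$g{\left(h \right)} = \frac{1}{4}$ ($g{\left(h \right)} = \frac{\left(h + \left(h - h\right)\right) \frac{1}{h + 0}}{4} = \frac{\left(h + 0\right) \frac{1}{h}}{4} = \frac{h \frac{1}{h}}{4} = \frac{1}{4} \cdot 1 = \frac{1}{4}$)
$G = - \frac{20}{9}$ ($G = \frac{\left(-5 - 4\right) - 11}{9} = \frac{-9 - 11}{9} = \frac{1}{9} \left(-20\right) = - \frac{20}{9} \approx -2.2222$)
$\left(G - g{\left(-4 \right)}\right) 236126 = \left(- \frac{20}{9} - \frac{1}{4}\right) 236126 = \left(- \frac{89}{36}\right) 236126 = - \frac{10507607}{18}$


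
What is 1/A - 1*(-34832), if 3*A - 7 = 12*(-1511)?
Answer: 631329997/18125 ≈ 34832.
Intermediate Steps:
A = -18125/3 (A = 7/3 + (12*(-1511))/3 = 7/3 + (⅓)*(-18132) = 7/3 - 6044 = -18125/3 ≈ -6041.7)
1/A - 1*(-34832) = 1/(-18125/3) - 1*(-34832) = -3/18125 + 34832 = 631329997/18125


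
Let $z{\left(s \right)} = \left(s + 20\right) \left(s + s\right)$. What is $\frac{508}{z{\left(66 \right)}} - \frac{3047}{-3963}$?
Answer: $\frac{1016743}{1249666} \approx 0.81361$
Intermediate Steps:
$z{\left(s \right)} = 2 s \left(20 + s\right)$ ($z{\left(s \right)} = \left(20 + s\right) 2 s = 2 s \left(20 + s\right)$)
$\frac{508}{z{\left(66 \right)}} - \frac{3047}{-3963} = \frac{508}{2 \cdot 66 \left(20 + 66\right)} - \frac{3047}{-3963} = \frac{508}{2 \cdot 66 \cdot 86} - - \frac{3047}{3963} = \frac{508}{11352} + \frac{3047}{3963} = 508 \cdot \frac{1}{11352} + \frac{3047}{3963} = \frac{127}{2838} + \frac{3047}{3963} = \frac{1016743}{1249666}$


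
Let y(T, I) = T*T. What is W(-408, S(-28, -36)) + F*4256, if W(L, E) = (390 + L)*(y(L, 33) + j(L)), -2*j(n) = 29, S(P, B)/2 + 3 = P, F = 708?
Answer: 17157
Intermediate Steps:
S(P, B) = -6 + 2*P
j(n) = -29/2 (j(n) = -1/2*29 = -29/2)
y(T, I) = T**2
W(L, E) = (390 + L)*(-29/2 + L**2) (W(L, E) = (390 + L)*(L**2 - 29/2) = (390 + L)*(-29/2 + L**2))
W(-408, S(-28, -36)) + F*4256 = (-5655 + (-408)**3 + 390*(-408)**2 - 29/2*(-408)) + 708*4256 = (-5655 - 67917312 + 390*166464 + 5916) + 3013248 = (-5655 - 67917312 + 64920960 + 5916) + 3013248 = -2996091 + 3013248 = 17157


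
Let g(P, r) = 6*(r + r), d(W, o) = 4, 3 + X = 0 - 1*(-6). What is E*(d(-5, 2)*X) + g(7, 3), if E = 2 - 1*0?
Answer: 60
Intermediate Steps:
X = 3 (X = -3 + (0 - 1*(-6)) = -3 + (0 + 6) = -3 + 6 = 3)
g(P, r) = 12*r (g(P, r) = 6*(2*r) = 12*r)
E = 2 (E = 2 + 0 = 2)
E*(d(-5, 2)*X) + g(7, 3) = 2*(4*3) + 12*3 = 2*12 + 36 = 24 + 36 = 60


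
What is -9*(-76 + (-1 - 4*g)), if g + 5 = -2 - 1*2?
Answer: 369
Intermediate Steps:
g = -9 (g = -5 + (-2 - 1*2) = -5 + (-2 - 2) = -5 - 4 = -9)
-9*(-76 + (-1 - 4*g)) = -9*(-76 + (-1 - 4*(-9))) = -9*(-76 + (-1 + 36)) = -9*(-76 + 35) = -9*(-41) = 369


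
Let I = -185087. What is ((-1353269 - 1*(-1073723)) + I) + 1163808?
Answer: 699175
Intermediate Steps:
((-1353269 - 1*(-1073723)) + I) + 1163808 = ((-1353269 - 1*(-1073723)) - 185087) + 1163808 = ((-1353269 + 1073723) - 185087) + 1163808 = (-279546 - 185087) + 1163808 = -464633 + 1163808 = 699175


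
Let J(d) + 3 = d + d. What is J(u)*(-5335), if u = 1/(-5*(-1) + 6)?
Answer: 15035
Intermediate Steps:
u = 1/11 (u = 1/(5 + 6) = 1/11 ≈ 0.090909)
J(d) = -3 + 2*d (J(d) = -3 + (d + d) = -3 + 2*d)
J(u)*(-5335) = (-3 + 2*(1/11))*(-5335) = (-3 + 2/11)*(-5335) = -31/11*(-5335) = 15035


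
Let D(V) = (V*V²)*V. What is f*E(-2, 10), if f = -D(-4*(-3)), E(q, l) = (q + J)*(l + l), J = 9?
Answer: -2903040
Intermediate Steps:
D(V) = V⁴ (D(V) = V³*V = V⁴)
E(q, l) = 2*l*(9 + q) (E(q, l) = (q + 9)*(l + l) = (9 + q)*(2*l) = 2*l*(9 + q))
f = -20736 (f = -(-4*(-3))⁴ = -1*12⁴ = -1*20736 = -20736)
f*E(-2, 10) = -41472*10*(9 - 2) = -41472*10*7 = -20736*140 = -2903040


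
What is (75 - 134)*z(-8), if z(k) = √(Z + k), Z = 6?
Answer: -59*I*√2 ≈ -83.439*I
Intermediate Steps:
z(k) = √(6 + k)
(75 - 134)*z(-8) = (75 - 134)*√(6 - 8) = -59*I*√2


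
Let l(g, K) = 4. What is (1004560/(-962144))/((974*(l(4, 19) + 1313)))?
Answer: -62785/77137369572 ≈ -8.1394e-7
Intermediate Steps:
(1004560/(-962144))/((974*(l(4, 19) + 1313))) = (1004560/(-962144))/((974*(4 + 1313))) = (1004560*(-1/962144))/((974*1317)) = -62785/60134/1282758 = -62785/60134*1/1282758 = -62785/77137369572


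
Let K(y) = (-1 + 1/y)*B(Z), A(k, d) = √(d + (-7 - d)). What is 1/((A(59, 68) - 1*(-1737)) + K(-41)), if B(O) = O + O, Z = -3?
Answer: 2930229/5107829728 - 1681*I*√7/5107829728 ≈ 0.00057367 - 8.7072e-7*I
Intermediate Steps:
B(O) = 2*O
A(k, d) = I*√7 (A(k, d) = √(-7) = I*√7)
K(y) = 6 - 6/y (K(y) = (-1 + 1/y)*(2*(-3)) = (-1 + 1/y)*(-6) = 6 - 6/y)
1/((A(59, 68) - 1*(-1737)) + K(-41)) = 1/((I*√7 - 1*(-1737)) + (6 - 6/(-41))) = 1/((I*√7 + 1737) + (6 - 6*(-1/41))) = 1/((1737 + I*√7) + (6 + 6/41)) = 1/((1737 + I*√7) + 252/41) = 1/(71469/41 + I*√7)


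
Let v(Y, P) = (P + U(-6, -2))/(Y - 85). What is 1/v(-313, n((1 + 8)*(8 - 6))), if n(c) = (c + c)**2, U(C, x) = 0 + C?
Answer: -199/645 ≈ -0.30853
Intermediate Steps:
U(C, x) = C
n(c) = 4*c**2 (n(c) = (2*c)**2 = 4*c**2)
v(Y, P) = (-6 + P)/(-85 + Y) (v(Y, P) = (P - 6)/(Y - 85) = (-6 + P)/(-85 + Y))
1/v(-313, n((1 + 8)*(8 - 6))) = 1/((-6 + 4*((1 + 8)*(8 - 6))**2)/(-85 - 313)) = 1/((-6 + 4*(9*2)**2)/(-398)) = 1/(-(-6 + 4*18**2)/398) = 1/(-(-6 + 4*324)/398) = 1/(-(-6 + 1296)/398) = 1/(-1/398*1290) = 1/(-645/199) = -199/645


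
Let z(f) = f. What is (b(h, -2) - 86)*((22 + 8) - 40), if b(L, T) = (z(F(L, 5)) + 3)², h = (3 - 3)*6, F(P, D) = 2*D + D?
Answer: -2380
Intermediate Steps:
F(P, D) = 3*D
h = 0 (h = 0*6 = 0)
b(L, T) = 324 (b(L, T) = (3*5 + 3)² = (15 + 3)² = 18² = 324)
(b(h, -2) - 86)*((22 + 8) - 40) = (324 - 86)*((22 + 8) - 40) = 238*(30 - 40) = 238*(-10) = -2380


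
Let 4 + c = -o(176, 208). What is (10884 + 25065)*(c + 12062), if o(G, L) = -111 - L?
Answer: 444940773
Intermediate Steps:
c = 315 (c = -4 - (-111 - 1*208) = -4 - (-111 - 208) = -4 - 1*(-319) = -4 + 319 = 315)
(10884 + 25065)*(c + 12062) = (10884 + 25065)*(315 + 12062) = 35949*12377 = 444940773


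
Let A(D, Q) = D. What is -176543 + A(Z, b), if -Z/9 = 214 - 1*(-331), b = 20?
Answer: -181448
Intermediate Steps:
Z = -4905 (Z = -9*(214 - 1*(-331)) = -9*(214 + 331) = -9*545 = -4905)
-176543 + A(Z, b) = -176543 - 4905 = -181448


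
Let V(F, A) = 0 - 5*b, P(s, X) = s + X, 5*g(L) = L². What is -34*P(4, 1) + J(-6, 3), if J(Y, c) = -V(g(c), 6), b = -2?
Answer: -180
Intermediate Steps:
g(L) = L²/5
P(s, X) = X + s
V(F, A) = 10 (V(F, A) = 0 - 5*(-2) = 0 + 10 = 10)
J(Y, c) = -10 (J(Y, c) = -1*10 = -10)
-34*P(4, 1) + J(-6, 3) = -34*(1 + 4) - 10 = -34*5 - 10 = -170 - 10 = -180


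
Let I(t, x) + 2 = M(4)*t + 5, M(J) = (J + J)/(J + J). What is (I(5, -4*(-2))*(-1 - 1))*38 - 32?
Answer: -640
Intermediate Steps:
M(J) = 1 (M(J) = (2*J)/((2*J)) = (2*J)*(1/(2*J)) = 1)
I(t, x) = 3 + t (I(t, x) = -2 + (1*t + 5) = -2 + (t + 5) = -2 + (5 + t) = 3 + t)
(I(5, -4*(-2))*(-1 - 1))*38 - 32 = ((3 + 5)*(-1 - 1))*38 - 32 = (8*(-2))*38 - 32 = -16*38 - 32 = -608 - 32 = -640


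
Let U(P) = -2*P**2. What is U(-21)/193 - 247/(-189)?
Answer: -119027/36477 ≈ -3.2631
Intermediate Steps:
U(-21)/193 - 247/(-189) = -2*(-21)**2/193 - 247/(-189) = -2*441*(1/193) - 247*(-1/189) = -882*1/193 + 247/189 = -882/193 + 247/189 = -119027/36477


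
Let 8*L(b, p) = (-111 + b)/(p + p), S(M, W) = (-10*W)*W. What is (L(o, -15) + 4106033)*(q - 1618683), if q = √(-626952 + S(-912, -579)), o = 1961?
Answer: -53170826697527/8 + 98544607*I*√3979362/24 ≈ -6.6464e+12 + 8.1908e+9*I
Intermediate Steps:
S(M, W) = -10*W²
q = I*√3979362 (q = √(-626952 - 10*(-579)²) = √(-626952 - 10*335241) = √(-626952 - 3352410) = √(-3979362) = I*√3979362 ≈ 1994.8*I)
L(b, p) = (-111 + b)/(16*p) (L(b, p) = ((-111 + b)/(p + p))/8 = ((-111 + b)/((2*p)))/8 = ((-111 + b)*(1/(2*p)))/8 = ((-111 + b)/(2*p))/8 = (-111 + b)/(16*p))
(L(o, -15) + 4106033)*(q - 1618683) = ((1/16)*(-111 + 1961)/(-15) + 4106033)*(I*√3979362 - 1618683) = ((1/16)*(-1/15)*1850 + 4106033)*(-1618683 + I*√3979362) = (-185/24 + 4106033)*(-1618683 + I*√3979362) = 98544607*(-1618683 + I*√3979362)/24 = -53170826697527/8 + 98544607*I*√3979362/24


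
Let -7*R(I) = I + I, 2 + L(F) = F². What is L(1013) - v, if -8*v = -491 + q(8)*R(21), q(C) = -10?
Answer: 8208905/8 ≈ 1.0261e+6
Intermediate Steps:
L(F) = -2 + F²
R(I) = -2*I/7 (R(I) = -(I + I)/7 = -2*I/7)
v = 431/8 (v = -(-491 - (-20)*21/7)/8 = -(-491 - 10*(-6))/8 = -(-491 + 60)/8 = -⅛*(-431) = 431/8 ≈ 53.875)
L(1013) - v = (-2 + 1013²) - 1*431/8 = (-2 + 1026169) - 431/8 = 1026167 - 431/8 = 8208905/8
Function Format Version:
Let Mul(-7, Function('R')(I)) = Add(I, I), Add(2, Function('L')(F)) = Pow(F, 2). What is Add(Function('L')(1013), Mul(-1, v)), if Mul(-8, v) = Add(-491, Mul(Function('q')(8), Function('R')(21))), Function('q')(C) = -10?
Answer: Rational(8208905, 8) ≈ 1.0261e+6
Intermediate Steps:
Function('L')(F) = Add(-2, Pow(F, 2))
Function('R')(I) = Mul(Rational(-2, 7), I) (Function('R')(I) = Mul(Rational(-1, 7), Add(I, I)) = Mul(Rational(-1, 7), Mul(2, I)) = Mul(Rational(-2, 7), I))
v = Rational(431, 8) (v = Mul(Rational(-1, 8), Add(-491, Mul(-10, Mul(Rational(-2, 7), 21)))) = Mul(Rational(-1, 8), Add(-491, Mul(-10, -6))) = Mul(Rational(-1, 8), Add(-491, 60)) = Mul(Rational(-1, 8), -431) = Rational(431, 8) ≈ 53.875)
Add(Function('L')(1013), Mul(-1, v)) = Add(Add(-2, Pow(1013, 2)), Mul(-1, Rational(431, 8))) = Add(Add(-2, 1026169), Rational(-431, 8)) = Add(1026167, Rational(-431, 8)) = Rational(8208905, 8)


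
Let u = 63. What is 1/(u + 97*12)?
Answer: 1/1227 ≈ 0.00081500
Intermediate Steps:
1/(u + 97*12) = 1/(63 + 97*12) = 1/(63 + 1164) = 1/1227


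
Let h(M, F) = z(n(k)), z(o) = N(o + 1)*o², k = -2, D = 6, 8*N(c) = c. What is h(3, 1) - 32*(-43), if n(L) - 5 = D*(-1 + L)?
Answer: 2245/2 ≈ 1122.5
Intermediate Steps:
N(c) = c/8
n(L) = -1 + 6*L (n(L) = 5 + 6*(-1 + L) = 5 + (-6 + 6*L) = -1 + 6*L)
z(o) = o²*(⅛ + o/8) (z(o) = ((o + 1)/8)*o² = ((1 + o)/8)*o² = (⅛ + o/8)*o² = o²*(⅛ + o/8))
h(M, F) = -507/2 (h(M, F) = (-1 + 6*(-2))²*(1 + (-1 + 6*(-2)))/8 = (-1 - 12)²*(1 + (-1 - 12))/8 = (⅛)*(-13)²*(1 - 13) = (⅛)*169*(-12) = -507/2)
h(3, 1) - 32*(-43) = -507/2 - 32*(-43) = -507/2 + 1376 = 2245/2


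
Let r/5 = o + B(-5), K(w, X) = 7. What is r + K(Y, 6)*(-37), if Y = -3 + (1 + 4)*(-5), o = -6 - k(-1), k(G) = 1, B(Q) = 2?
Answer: -284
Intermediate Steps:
o = -7 (o = -6 - 1*1 = -6 - 1 = -7)
Y = -28 (Y = -3 + 5*(-5) = -3 - 25 = -28)
r = -25 (r = 5*(-7 + 2) = 5*(-5) = -25)
r + K(Y, 6)*(-37) = -25 + 7*(-37) = -25 - 259 = -284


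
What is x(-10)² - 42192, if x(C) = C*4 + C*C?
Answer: -38592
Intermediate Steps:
x(C) = C² + 4*C (x(C) = 4*C + C² = C² + 4*C)
x(-10)² - 42192 = (-10*(4 - 10))² - 42192 = (-10*(-6))² - 42192 = 60² - 42192 = 3600 - 42192 = -38592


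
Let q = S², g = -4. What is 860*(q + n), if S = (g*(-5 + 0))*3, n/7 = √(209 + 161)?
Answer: 3096000 + 6020*√370 ≈ 3.2118e+6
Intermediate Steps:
n = 7*√370 (n = 7*√(209 + 161) = 7*√370 ≈ 134.65)
S = 60 (S = -4*(-5 + 0)*3 = -4*(-5)*3 = 20*3 = 60)
q = 3600 (q = 60² = 3600)
860*(q + n) = 860*(3600 + 7*√370) = 3096000 + 6020*√370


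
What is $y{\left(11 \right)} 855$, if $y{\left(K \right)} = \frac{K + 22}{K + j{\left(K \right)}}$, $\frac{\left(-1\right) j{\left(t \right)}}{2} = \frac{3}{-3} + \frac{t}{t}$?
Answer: $2565$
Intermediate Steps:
$j{\left(t \right)} = 0$ ($j{\left(t \right)} = - 2 \left(\frac{3}{-3} + \frac{t}{t}\right) = - 2 \left(3 \left(- \frac{1}{3}\right) + 1\right) = - 2 \left(-1 + 1\right) = \left(-2\right) 0 = 0$)
$y{\left(K \right)} = \frac{22 + K}{K}$ ($y{\left(K \right)} = \frac{K + 22}{K + 0} = \frac{22 + K}{K}$)
$y{\left(11 \right)} 855 = \frac{22 + 11}{11} \cdot 855 = \frac{1}{11} \cdot 33 \cdot 855 = 3 \cdot 855 = 2565$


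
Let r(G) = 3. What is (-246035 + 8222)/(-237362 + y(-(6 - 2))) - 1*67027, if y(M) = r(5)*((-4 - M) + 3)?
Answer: -15908821718/237353 ≈ -67026.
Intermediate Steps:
y(M) = -3 - 3*M (y(M) = 3*((-4 - M) + 3) = 3*(-1 - M) = -3 - 3*M)
(-246035 + 8222)/(-237362 + y(-(6 - 2))) - 1*67027 = (-246035 + 8222)/(-237362 + (-3 - (-3)*(6 - 2))) - 1*67027 = -237813/(-237362 + (-3 - (-3)*4)) - 67027 = -237813/(-237362 + (-3 - 3*(-4))) - 67027 = -237813/(-237362 + (-3 + 12)) - 67027 = -237813/(-237362 + 9) - 67027 = -237813/(-237353) - 67027 = -237813*(-1/237353) - 67027 = 237813/237353 - 67027 = -15908821718/237353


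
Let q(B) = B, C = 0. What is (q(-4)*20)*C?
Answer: 0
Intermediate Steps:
(q(-4)*20)*C = -4*20*0 = -80*0 = 0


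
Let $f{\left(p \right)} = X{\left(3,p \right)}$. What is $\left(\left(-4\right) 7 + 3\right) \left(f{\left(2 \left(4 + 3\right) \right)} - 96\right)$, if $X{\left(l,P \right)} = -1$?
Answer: $2425$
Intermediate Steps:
$f{\left(p \right)} = -1$
$\left(\left(-4\right) 7 + 3\right) \left(f{\left(2 \left(4 + 3\right) \right)} - 96\right) = \left(\left(-4\right) 7 + 3\right) \left(-1 - 96\right) = \left(-28 + 3\right) \left(-97\right) = \left(-25\right) \left(-97\right) = 2425$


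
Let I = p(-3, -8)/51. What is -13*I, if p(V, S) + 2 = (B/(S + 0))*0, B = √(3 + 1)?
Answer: 26/51 ≈ 0.50980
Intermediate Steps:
B = 2 (B = √4 = 2)
p(V, S) = -2 (p(V, S) = -2 + (2/(S + 0))*0 = -2 + (2/S)*0 = -2 + 0 = -2)
I = -2/51 ≈ -0.039216
-13*I = -13*(-2/51) = 26/51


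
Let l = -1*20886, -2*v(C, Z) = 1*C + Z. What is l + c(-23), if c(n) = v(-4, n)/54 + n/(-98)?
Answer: -4093561/196 ≈ -20886.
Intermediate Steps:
v(C, Z) = -C/2 - Z/2 (v(C, Z) = -(1*C + Z)/2 = -(C + Z)/2 = -C/2 - Z/2)
l = -20886
c(n) = 1/27 - 103*n/5292 (c(n) = (-½*(-4) - n/2)/54 + n/(-98) = (2 - n/2)*(1/54) + n*(-1/98) = (1/27 - n/108) - n/98 = 1/27 - 103*n/5292)
l + c(-23) = -20886 + (1/27 - 103/5292*(-23)) = -20886 + (1/27 + 2369/5292) = -20886 + 95/196 = -4093561/196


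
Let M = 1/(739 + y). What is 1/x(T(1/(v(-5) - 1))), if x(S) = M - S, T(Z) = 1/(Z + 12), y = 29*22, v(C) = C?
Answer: -97767/8191 ≈ -11.936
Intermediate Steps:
y = 638
M = 1/1377 (M = 1/(739 + 638) = 1/1377 ≈ 0.00072622)
T(Z) = 1/(12 + Z)
x(S) = 1/1377 - S
1/x(T(1/(v(-5) - 1))) = 1/(1/1377 - 1/(12 + 1/(-5 - 1))) = 1/(1/1377 - 1/(12 + 1/(-6))) = 1/(1/1377 - 1/(12 - ⅙)) = 1/(1/1377 - 1/71/6) = 1/(1/1377 - 1*6/71) = 1/(1/1377 - 6/71) = 1/(-8191/97767) = -97767/8191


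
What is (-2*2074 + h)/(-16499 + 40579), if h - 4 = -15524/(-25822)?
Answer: -26747711/155448440 ≈ -0.17207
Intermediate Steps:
h = 59406/12911 (h = 4 - 15524/(-25822) = 4 - 15524*(-1/25822) = 4 + 7762/12911 = 59406/12911 ≈ 4.6012)
(-2*2074 + h)/(-16499 + 40579) = (-2*2074 + 59406/12911)/(-16499 + 40579) = (-4148 + 59406/12911)/24080 = -53495422/12911*1/24080 = -26747711/155448440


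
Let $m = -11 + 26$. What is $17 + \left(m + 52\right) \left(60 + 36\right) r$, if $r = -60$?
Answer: $-385903$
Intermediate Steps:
$m = 15$
$17 + \left(m + 52\right) \left(60 + 36\right) r = 17 + \left(15 + 52\right) \left(60 + 36\right) \left(-60\right) = 17 + 67 \cdot 96 \left(-60\right) = 17 + 6432 \left(-60\right) = 17 - 385920 = -385903$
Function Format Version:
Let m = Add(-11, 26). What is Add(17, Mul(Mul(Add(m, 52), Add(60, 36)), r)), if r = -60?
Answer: -385903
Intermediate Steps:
m = 15
Add(17, Mul(Mul(Add(m, 52), Add(60, 36)), r)) = Add(17, Mul(Mul(Add(15, 52), Add(60, 36)), -60)) = Add(17, Mul(Mul(67, 96), -60)) = Add(17, Mul(6432, -60)) = Add(17, -385920) = -385903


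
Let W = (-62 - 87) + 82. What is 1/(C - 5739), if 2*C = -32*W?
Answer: -1/4667 ≈ -0.00021427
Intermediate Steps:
W = -67 (W = -149 + 82 = -67)
C = 1072 (C = (-32*(-67))/2 = (1/2)*2144 = 1072)
1/(C - 5739) = 1/(1072 - 5739) = 1/(-4667) = -1/4667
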